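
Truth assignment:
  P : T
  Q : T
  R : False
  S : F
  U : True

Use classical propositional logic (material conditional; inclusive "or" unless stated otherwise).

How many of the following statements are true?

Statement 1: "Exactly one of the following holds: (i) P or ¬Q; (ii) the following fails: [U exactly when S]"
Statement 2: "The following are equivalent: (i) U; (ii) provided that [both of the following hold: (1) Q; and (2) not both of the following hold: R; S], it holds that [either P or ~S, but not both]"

0

Statement 1: This is (P or not Q) xor not (U iff S).

not Q = not True = False
P or not Q = True or False = True
U iff S = True iff False = False
not (U iff S) = not False = True
(P or not Q) xor not (U iff S) = True xor True = False
Thus Statement 1 is false.

Statement 2: Parsed as U iff ((Q and (R nand S)) -> (P xor not S))

R nand S = False nand False = True
Q and (R nand S) = True and True = True
not S = not False = True
P xor not S = True xor True = False
(Q and (R nand S)) -> (P xor not S) = True -> False = False
U iff ((Q and (R nand S)) -> (P xor not S)) = True iff False = False
Thus Statement 2 is false.

Count: 0.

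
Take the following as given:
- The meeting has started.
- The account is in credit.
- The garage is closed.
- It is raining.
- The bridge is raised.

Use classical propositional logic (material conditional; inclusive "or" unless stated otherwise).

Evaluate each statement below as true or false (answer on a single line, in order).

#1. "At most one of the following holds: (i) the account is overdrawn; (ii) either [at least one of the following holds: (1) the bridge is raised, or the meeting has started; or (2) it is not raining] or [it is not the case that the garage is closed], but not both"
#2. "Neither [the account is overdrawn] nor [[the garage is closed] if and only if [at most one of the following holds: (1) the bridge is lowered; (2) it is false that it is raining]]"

#1 T, #2 F

Let Q = "the account is overdrawn" (F), U = "the bridge is raised" (T), P = "the meeting has started" (T), S = "it is raining" (T), R = "the garage is closed" (T).

#1: Formalization: Q nand (((U | P) | ~S) xor ~R)

U | P = T | T = T
~S = ~T = F
(U | P) | ~S = T | F = T
~R = ~T = F
((U | P) | ~S) xor ~R = T xor F = T
Q nand (((U | P) | ~S) xor ~R) = F nand T = T
So #1 is true.

#2: This is Q nor (R <-> (~U nand ~S)).

~U = ~T = F
~S = ~T = F
~U nand ~S = F nand F = T
R <-> (~U nand ~S) = T <-> T = T
Q nor (R <-> (~U nand ~S)) = F nor T = F
So #2 is false.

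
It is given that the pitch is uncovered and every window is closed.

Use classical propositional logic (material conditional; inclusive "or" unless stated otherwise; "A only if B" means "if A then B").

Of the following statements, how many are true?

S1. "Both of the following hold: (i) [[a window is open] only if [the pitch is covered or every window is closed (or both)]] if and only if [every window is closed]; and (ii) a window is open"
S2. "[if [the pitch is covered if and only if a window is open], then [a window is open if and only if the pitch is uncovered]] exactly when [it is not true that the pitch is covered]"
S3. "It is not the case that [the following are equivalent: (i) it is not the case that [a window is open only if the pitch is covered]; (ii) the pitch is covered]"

0

Let Q = "a window is open" (F), P = "the pitch is covered" (F).

S1: Parsed as ((Q → (P ∨ ¬Q)) ↔ ¬Q) ∧ Q

¬Q = ¬F = T
P ∨ ¬Q = F ∨ T = T
Q → (P ∨ ¬Q) = F → T = T
¬Q = ¬F = T
(Q → (P ∨ ¬Q)) ↔ ¬Q = T ↔ T = T
((Q → (P ∨ ¬Q)) ↔ ¬Q) ∧ Q = T ∧ F = F
Thus S1 is false.

S2: Parsed as ((P ↔ Q) → (Q ↔ ¬P)) ↔ ¬P

P ↔ Q = F ↔ F = T
¬P = ¬F = T
Q ↔ ¬P = F ↔ T = F
(P ↔ Q) → (Q ↔ ¬P) = T → F = F
¬P = ¬F = T
((P ↔ Q) → (Q ↔ ¬P)) ↔ ¬P = F ↔ T = F
Hence S2 is false.

S3: Parsed as ¬(¬(Q → P) ↔ P)

Q → P = F → F = T
¬(Q → P) = ¬T = F
¬(Q → P) ↔ P = F ↔ F = T
¬(¬(Q → P) ↔ P) = ¬T = F
So S3 is false.

Count: 0.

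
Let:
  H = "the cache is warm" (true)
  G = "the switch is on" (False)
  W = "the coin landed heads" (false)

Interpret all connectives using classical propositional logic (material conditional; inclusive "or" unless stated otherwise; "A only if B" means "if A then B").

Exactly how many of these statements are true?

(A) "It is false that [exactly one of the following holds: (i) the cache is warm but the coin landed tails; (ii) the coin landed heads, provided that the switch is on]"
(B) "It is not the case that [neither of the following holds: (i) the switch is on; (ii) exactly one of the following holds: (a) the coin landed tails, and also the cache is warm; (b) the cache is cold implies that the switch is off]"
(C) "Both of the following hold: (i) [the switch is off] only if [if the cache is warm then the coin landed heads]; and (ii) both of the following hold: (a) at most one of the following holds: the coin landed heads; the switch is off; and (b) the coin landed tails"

1

(A): In symbols: ¬((H ∧ ¬W) ⊕ (G → W))

¬W = ¬F = T
H ∧ ¬W = T ∧ T = T
G → W = F → F = T
(H ∧ ¬W) ⊕ (G → W) = T ⊕ T = F
¬((H ∧ ¬W) ⊕ (G → W)) = ¬F = T
Thus (A) is true.

(B): This is ¬(G ↓ ((¬W ∧ H) ⊕ (¬H → ¬G))).

¬W = ¬F = T
¬W ∧ H = T ∧ T = T
¬H = ¬T = F
¬G = ¬F = T
¬H → ¬G = F → T = T
(¬W ∧ H) ⊕ (¬H → ¬G) = T ⊕ T = F
G ↓ ((¬W ∧ H) ⊕ (¬H → ¬G)) = F ↓ F = T
¬(G ↓ ((¬W ∧ H) ⊕ (¬H → ¬G))) = ¬T = F
Hence (B) is false.

(C): Parsed as (¬G → (H → W)) ∧ ((W ↑ ¬G) ∧ ¬W)

¬G = ¬F = T
H → W = T → F = F
¬G → (H → W) = T → F = F
¬G = ¬F = T
W ↑ ¬G = F ↑ T = T
¬W = ¬F = T
(W ↑ ¬G) ∧ ¬W = T ∧ T = T
(¬G → (H → W)) ∧ ((W ↑ ¬G) ∧ ¬W) = F ∧ T = F
Hence (C) is false.

Count: 1.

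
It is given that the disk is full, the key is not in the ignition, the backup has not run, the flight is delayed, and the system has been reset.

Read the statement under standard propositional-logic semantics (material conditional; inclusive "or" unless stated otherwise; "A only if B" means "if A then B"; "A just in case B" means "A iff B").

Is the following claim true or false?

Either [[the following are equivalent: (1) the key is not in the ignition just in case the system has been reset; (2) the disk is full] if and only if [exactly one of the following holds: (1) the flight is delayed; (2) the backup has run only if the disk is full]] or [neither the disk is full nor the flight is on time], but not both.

False

Let M = "the key is in the ignition" (F), H = "the system has been reset" (T), K = "the disk is full" (T), R = "the flight is delayed" (T), V = "the backup has run" (F).
Parsed as (((¬M ↔ H) ↔ K) ↔ (R ⊕ (V → K))) ⊕ (K ↓ ¬R)

¬M = ¬F = T
¬M ↔ H = T ↔ T = T
(¬M ↔ H) ↔ K = T ↔ T = T
V → K = F → T = T
R ⊕ (V → K) = T ⊕ T = F
((¬M ↔ H) ↔ K) ↔ (R ⊕ (V → K)) = T ↔ F = F
¬R = ¬T = F
K ↓ ¬R = T ↓ F = F
(((¬M ↔ H) ↔ K) ↔ (R ⊕ (V → K))) ⊕ (K ↓ ¬R) = F ⊕ F = F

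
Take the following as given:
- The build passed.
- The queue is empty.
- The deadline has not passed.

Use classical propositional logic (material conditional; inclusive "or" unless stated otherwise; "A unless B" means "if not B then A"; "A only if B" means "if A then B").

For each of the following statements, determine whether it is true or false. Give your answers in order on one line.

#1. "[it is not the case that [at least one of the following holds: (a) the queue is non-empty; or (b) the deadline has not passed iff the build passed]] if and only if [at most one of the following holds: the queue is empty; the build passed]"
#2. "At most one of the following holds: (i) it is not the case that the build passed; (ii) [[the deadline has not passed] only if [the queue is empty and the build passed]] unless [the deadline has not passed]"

#1 true / #2 true

Let Q = "the queue is empty" (T), R = "the deadline has passed" (F), P = "the build passed" (T).

#1: In symbols: ¬(¬Q ∨ (¬R ↔ P)) ↔ (Q ↑ P)

¬Q = ¬T = F
¬R = ¬F = T
¬R ↔ P = T ↔ T = T
¬Q ∨ (¬R ↔ P) = F ∨ T = T
¬(¬Q ∨ (¬R ↔ P)) = ¬T = F
Q ↑ P = T ↑ T = F
¬(¬Q ∨ (¬R ↔ P)) ↔ (Q ↑ P) = F ↔ F = T
Thus #1 is true.

#2: In symbols: ¬P ↑ ((¬R → (Q ∧ P)) ∨ ¬R)

¬P = ¬T = F
¬R = ¬F = T
Q ∧ P = T ∧ T = T
¬R → (Q ∧ P) = T → T = T
¬R = ¬F = T
(¬R → (Q ∧ P)) ∨ ¬R = T ∨ T = T
¬P ↑ ((¬R → (Q ∧ P)) ∨ ¬R) = F ↑ T = T
So #2 is true.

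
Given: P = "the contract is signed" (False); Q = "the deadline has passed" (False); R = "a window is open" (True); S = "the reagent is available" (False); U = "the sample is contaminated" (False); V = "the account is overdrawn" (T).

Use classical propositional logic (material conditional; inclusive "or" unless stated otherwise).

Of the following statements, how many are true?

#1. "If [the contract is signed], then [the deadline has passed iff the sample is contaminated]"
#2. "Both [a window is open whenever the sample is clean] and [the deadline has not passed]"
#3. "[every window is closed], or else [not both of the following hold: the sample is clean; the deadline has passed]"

3

#1: This is P → (Q ↔ U).

Q ↔ U = F ↔ F = T
P → (Q ↔ U) = F → T = T
Thus #1 is true.

#2: Parsed as (¬U → R) ∧ ¬Q

¬U = ¬F = T
¬U → R = T → T = T
¬Q = ¬F = T
(¬U → R) ∧ ¬Q = T ∧ T = T
Thus #2 is true.

#3: Parsed as ¬R ∨ (¬U ↑ Q)

¬R = ¬T = F
¬U = ¬F = T
¬U ↑ Q = T ↑ F = T
¬R ∨ (¬U ↑ Q) = F ∨ T = T
Hence #3 is true.

True statements: 3 (#1, #2, #3).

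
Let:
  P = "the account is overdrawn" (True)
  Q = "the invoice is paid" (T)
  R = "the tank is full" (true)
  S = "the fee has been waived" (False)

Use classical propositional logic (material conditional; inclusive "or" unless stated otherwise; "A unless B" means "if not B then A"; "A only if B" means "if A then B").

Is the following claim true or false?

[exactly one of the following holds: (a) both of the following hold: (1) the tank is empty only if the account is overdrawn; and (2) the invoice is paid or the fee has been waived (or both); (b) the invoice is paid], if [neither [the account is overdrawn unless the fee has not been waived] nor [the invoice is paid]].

Values: P=T, S=F, Q=T, R=T.
In symbols: ((P ∨ ¬S) ↓ Q) → (((¬R → P) ∧ (Q ∨ S)) ⊕ Q)

¬S = ¬F = T
P ∨ ¬S = T ∨ T = T
(P ∨ ¬S) ↓ Q = T ↓ T = F
¬R = ¬T = F
¬R → P = F → T = T
Q ∨ S = T ∨ F = T
(¬R → P) ∧ (Q ∨ S) = T ∧ T = T
((¬R → P) ∧ (Q ∨ S)) ⊕ Q = T ⊕ T = F
((P ∨ ¬S) ↓ Q) → (((¬R → P) ∧ (Q ∨ S)) ⊕ Q) = F → F = T

The statement is true.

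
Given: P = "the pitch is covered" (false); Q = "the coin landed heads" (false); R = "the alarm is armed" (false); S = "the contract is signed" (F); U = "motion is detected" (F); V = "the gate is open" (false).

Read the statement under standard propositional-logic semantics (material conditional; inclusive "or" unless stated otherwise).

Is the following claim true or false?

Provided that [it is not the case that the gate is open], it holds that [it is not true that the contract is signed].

The statement is true.

In symbols: ~V -> ~S

~V = ~F = T
~S = ~F = T
~V -> ~S = T -> T = T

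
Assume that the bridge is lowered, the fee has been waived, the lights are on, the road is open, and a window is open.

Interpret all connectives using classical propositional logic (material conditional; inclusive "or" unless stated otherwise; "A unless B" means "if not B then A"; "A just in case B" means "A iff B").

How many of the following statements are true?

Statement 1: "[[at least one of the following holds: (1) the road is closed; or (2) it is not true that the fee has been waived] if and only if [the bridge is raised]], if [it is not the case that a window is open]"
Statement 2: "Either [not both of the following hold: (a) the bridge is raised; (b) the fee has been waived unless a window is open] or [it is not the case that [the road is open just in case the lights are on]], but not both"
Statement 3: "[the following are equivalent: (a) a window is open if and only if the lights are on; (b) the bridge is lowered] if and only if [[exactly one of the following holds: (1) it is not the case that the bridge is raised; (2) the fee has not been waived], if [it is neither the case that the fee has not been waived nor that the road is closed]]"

Let W = "a window is open" (T), G = "the road is closed" (F), M = "the fee has been waived" (T), H = "the bridge is raised" (F), V = "the lights are on" (T).

Statement 1: In symbols: ~W -> ((G | ~M) <-> H)

~W = ~T = F
~M = ~T = F
G | ~M = F | F = F
(G | ~M) <-> H = F <-> F = T
~W -> ((G | ~M) <-> H) = F -> T = T
Hence Statement 1 is true.

Statement 2: This is (H nand (M | W)) xor ~(~G <-> V).

M | W = T | T = T
H nand (M | W) = F nand T = T
~G = ~F = T
~G <-> V = T <-> T = T
~(~G <-> V) = ~T = F
(H nand (M | W)) xor ~(~G <-> V) = T xor F = T
Thus Statement 2 is true.

Statement 3: This is ((W <-> V) <-> ~H) <-> ((~M nor G) -> (~H xor ~M)).

W <-> V = T <-> T = T
~H = ~F = T
(W <-> V) <-> ~H = T <-> T = T
~M = ~T = F
~M nor G = F nor F = T
~H = ~F = T
~M = ~T = F
~H xor ~M = T xor F = T
(~M nor G) -> (~H xor ~M) = T -> T = T
((W <-> V) <-> ~H) <-> ((~M nor G) -> (~H xor ~M)) = T <-> T = T
Thus Statement 3 is true.

Count: 3.

3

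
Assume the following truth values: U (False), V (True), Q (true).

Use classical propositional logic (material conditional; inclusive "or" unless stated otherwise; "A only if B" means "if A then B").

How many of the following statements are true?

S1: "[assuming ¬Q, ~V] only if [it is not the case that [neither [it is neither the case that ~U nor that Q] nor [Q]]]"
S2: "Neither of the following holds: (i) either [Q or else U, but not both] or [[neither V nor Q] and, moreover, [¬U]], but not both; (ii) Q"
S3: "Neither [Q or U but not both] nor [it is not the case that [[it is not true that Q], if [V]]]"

1

S1: This is (¬Q → ¬V) → ¬((¬U ↓ Q) ↓ Q).

¬Q = ¬T = F
¬V = ¬T = F
¬Q → ¬V = F → F = T
¬U = ¬F = T
¬U ↓ Q = T ↓ T = F
(¬U ↓ Q) ↓ Q = F ↓ T = F
¬((¬U ↓ Q) ↓ Q) = ¬F = T
(¬Q → ¬V) → ¬((¬U ↓ Q) ↓ Q) = T → T = T
Thus S1 is true.

S2: Parsed as ((Q ⊕ U) ⊕ ((V ↓ Q) ∧ ¬U)) ↓ Q

Q ⊕ U = T ⊕ F = T
V ↓ Q = T ↓ T = F
¬U = ¬F = T
(V ↓ Q) ∧ ¬U = F ∧ T = F
(Q ⊕ U) ⊕ ((V ↓ Q) ∧ ¬U) = T ⊕ F = T
((Q ⊕ U) ⊕ ((V ↓ Q) ∧ ¬U)) ↓ Q = T ↓ T = F
Thus S2 is false.

S3: Formalization: (Q ⊕ U) ↓ ¬(V → ¬Q)

Q ⊕ U = T ⊕ F = T
¬Q = ¬T = F
V → ¬Q = T → F = F
¬(V → ¬Q) = ¬F = T
(Q ⊕ U) ↓ ¬(V → ¬Q) = T ↓ T = F
Hence S3 is false.

Count: 1.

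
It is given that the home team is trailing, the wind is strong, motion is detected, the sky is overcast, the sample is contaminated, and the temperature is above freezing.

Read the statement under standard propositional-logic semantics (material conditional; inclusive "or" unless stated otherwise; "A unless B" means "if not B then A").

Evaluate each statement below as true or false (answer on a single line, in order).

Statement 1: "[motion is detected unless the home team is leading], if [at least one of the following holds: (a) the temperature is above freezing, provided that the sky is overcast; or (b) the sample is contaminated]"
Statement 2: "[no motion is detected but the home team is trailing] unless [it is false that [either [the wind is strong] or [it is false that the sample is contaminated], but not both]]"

Let V = "the sky is overcast" (T), S = "the temperature is below freezing" (F), U = "the sample is contaminated" (T), K = "motion is detected" (T), G = "the home team is leading" (F), M = "the wind is strong" (T).

Statement 1: In symbols: ((V -> ~S) | U) -> (K | G)

~S = ~F = T
V -> ~S = T -> T = T
(V -> ~S) | U = T | T = T
K | G = T | F = T
((V -> ~S) | U) -> (K | G) = T -> T = T
So Statement 1 is true.

Statement 2: Parsed as (~K & ~G) | ~(M xor ~U)

~K = ~T = F
~G = ~F = T
~K & ~G = F & T = F
~U = ~T = F
M xor ~U = T xor F = T
~(M xor ~U) = ~T = F
(~K & ~G) | ~(M xor ~U) = F | F = F
Thus Statement 2 is false.

Statement 1 true; Statement 2 false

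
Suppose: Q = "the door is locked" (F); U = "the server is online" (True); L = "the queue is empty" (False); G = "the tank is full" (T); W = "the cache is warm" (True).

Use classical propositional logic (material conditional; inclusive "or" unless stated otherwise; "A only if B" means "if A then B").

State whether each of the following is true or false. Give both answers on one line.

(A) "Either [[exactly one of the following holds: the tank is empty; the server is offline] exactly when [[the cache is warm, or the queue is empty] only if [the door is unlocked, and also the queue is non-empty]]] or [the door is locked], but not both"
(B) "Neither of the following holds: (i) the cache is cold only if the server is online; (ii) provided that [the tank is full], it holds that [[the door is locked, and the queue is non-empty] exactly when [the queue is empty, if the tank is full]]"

(A): Parsed as ((~G xor ~U) <-> ((W | L) -> (~Q & ~L))) xor Q

~G = ~T = F
~U = ~T = F
~G xor ~U = F xor F = F
W | L = T | F = T
~Q = ~F = T
~L = ~F = T
~Q & ~L = T & T = T
(W | L) -> (~Q & ~L) = T -> T = T
(~G xor ~U) <-> ((W | L) -> (~Q & ~L)) = F <-> T = F
((~G xor ~U) <-> ((W | L) -> (~Q & ~L))) xor Q = F xor F = F
Hence (A) is false.

(B): Formalization: (~W -> U) nor (G -> ((Q & ~L) <-> (G -> L)))

~W = ~T = F
~W -> U = F -> T = T
~L = ~F = T
Q & ~L = F & T = F
G -> L = T -> F = F
(Q & ~L) <-> (G -> L) = F <-> F = T
G -> ((Q & ~L) <-> (G -> L)) = T -> T = T
(~W -> U) nor (G -> ((Q & ~L) <-> (G -> L))) = T nor T = F
So (B) is false.

(A) false / (B) false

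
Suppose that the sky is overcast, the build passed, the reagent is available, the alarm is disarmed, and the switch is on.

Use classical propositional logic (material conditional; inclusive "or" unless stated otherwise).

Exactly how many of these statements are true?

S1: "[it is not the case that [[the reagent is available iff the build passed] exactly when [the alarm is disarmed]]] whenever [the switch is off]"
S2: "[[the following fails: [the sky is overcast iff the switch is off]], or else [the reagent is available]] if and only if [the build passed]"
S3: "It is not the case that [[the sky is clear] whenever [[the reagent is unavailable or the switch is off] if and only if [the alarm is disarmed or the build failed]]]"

2

Let P = "the switch is on" (T), H = "the reagent is available" (T), L = "the build passed" (T), G = "the alarm is armed" (F), W = "the sky is overcast" (T).

S1: Formalization: ¬P → ¬((H ↔ L) ↔ ¬G)

¬P = ¬T = F
H ↔ L = T ↔ T = T
¬G = ¬F = T
(H ↔ L) ↔ ¬G = T ↔ T = T
¬((H ↔ L) ↔ ¬G) = ¬T = F
¬P → ¬((H ↔ L) ↔ ¬G) = F → F = T
Thus S1 is true.

S2: In symbols: (¬(W ↔ ¬P) ∨ H) ↔ L

¬P = ¬T = F
W ↔ ¬P = T ↔ F = F
¬(W ↔ ¬P) = ¬F = T
¬(W ↔ ¬P) ∨ H = T ∨ T = T
(¬(W ↔ ¬P) ∨ H) ↔ L = T ↔ T = T
So S2 is true.

S3: Formalization: ¬(((¬H ∨ ¬P) ↔ (¬G ∨ ¬L)) → ¬W)

¬H = ¬T = F
¬P = ¬T = F
¬H ∨ ¬P = F ∨ F = F
¬G = ¬F = T
¬L = ¬T = F
¬G ∨ ¬L = T ∨ F = T
(¬H ∨ ¬P) ↔ (¬G ∨ ¬L) = F ↔ T = F
¬W = ¬T = F
((¬H ∨ ¬P) ↔ (¬G ∨ ¬L)) → ¬W = F → F = T
¬(((¬H ∨ ¬P) ↔ (¬G ∨ ¬L)) → ¬W) = ¬T = F
Hence S3 is false.

Count: 2.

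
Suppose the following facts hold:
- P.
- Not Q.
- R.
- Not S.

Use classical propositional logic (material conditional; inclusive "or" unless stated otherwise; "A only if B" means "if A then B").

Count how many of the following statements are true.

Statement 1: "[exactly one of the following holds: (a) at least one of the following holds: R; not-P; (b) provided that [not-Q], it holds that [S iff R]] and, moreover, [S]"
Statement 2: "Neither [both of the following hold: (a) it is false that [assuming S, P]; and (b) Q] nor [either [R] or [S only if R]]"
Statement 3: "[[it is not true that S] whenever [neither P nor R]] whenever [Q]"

1

Statement 1: In symbols: ((R | ~P) xor (~Q -> (S <-> R))) & S

~P = ~T = F
R | ~P = T | F = T
~Q = ~F = T
S <-> R = F <-> T = F
~Q -> (S <-> R) = T -> F = F
(R | ~P) xor (~Q -> (S <-> R)) = T xor F = T
((R | ~P) xor (~Q -> (S <-> R))) & S = T & F = F
Hence Statement 1 is false.

Statement 2: Formalization: (~(S -> P) & Q) nor (R | (S -> R))

S -> P = F -> T = T
~(S -> P) = ~T = F
~(S -> P) & Q = F & F = F
S -> R = F -> T = T
R | (S -> R) = T | T = T
(~(S -> P) & Q) nor (R | (S -> R)) = F nor T = F
Hence Statement 2 is false.

Statement 3: Parsed as Q -> ((P nor R) -> ~S)

P nor R = T nor T = F
~S = ~F = T
(P nor R) -> ~S = F -> T = T
Q -> ((P nor R) -> ~S) = F -> T = T
Hence Statement 3 is true.

1 of the 3 statements is true (Statement 3).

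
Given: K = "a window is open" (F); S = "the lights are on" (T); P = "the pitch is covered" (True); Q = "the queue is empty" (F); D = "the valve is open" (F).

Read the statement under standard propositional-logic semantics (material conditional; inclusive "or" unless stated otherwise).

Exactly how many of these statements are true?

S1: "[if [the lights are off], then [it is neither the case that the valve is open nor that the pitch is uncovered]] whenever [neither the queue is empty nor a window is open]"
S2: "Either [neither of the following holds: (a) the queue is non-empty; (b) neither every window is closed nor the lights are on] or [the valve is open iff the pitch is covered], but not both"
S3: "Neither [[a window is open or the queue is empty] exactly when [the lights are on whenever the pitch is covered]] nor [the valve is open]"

S1: In symbols: (Q ↓ K) → (¬S → (D ↓ ¬P))

Q ↓ K = F ↓ F = T
¬S = ¬T = F
¬P = ¬T = F
D ↓ ¬P = F ↓ F = T
¬S → (D ↓ ¬P) = F → T = T
(Q ↓ K) → (¬S → (D ↓ ¬P)) = T → T = T
Thus S1 is true.

S2: Formalization: (¬Q ↓ (¬K ↓ S)) ⊕ (D ↔ P)

¬Q = ¬F = T
¬K = ¬F = T
¬K ↓ S = T ↓ T = F
¬Q ↓ (¬K ↓ S) = T ↓ F = F
D ↔ P = F ↔ T = F
(¬Q ↓ (¬K ↓ S)) ⊕ (D ↔ P) = F ⊕ F = F
So S2 is false.

S3: This is ((K ∨ Q) ↔ (P → S)) ↓ D.

K ∨ Q = F ∨ F = F
P → S = T → T = T
(K ∨ Q) ↔ (P → S) = F ↔ T = F
((K ∨ Q) ↔ (P → S)) ↓ D = F ↓ F = T
So S3 is true.

Count: 2.

2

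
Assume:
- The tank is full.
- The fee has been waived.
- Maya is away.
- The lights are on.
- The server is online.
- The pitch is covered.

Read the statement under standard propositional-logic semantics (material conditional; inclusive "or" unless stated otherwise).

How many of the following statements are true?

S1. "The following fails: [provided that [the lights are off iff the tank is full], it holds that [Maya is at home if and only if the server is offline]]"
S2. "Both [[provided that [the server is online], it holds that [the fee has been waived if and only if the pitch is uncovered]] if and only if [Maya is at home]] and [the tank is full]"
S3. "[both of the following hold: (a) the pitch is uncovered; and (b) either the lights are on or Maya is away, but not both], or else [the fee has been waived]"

2

Let S = "the lights are on" (T), P = "the tank is full" (T), R = "Maya is at home" (F), U = "the server is online" (T), Q = "the fee has been waived" (T), V = "the pitch is covered" (T).

S1: In symbols: ¬((¬S ↔ P) → (R ↔ ¬U))

¬S = ¬T = F
¬S ↔ P = F ↔ T = F
¬U = ¬T = F
R ↔ ¬U = F ↔ F = T
(¬S ↔ P) → (R ↔ ¬U) = F → T = T
¬((¬S ↔ P) → (R ↔ ¬U)) = ¬T = F
Thus S1 is false.

S2: This is ((U → (Q ↔ ¬V)) ↔ R) ∧ P.

¬V = ¬T = F
Q ↔ ¬V = T ↔ F = F
U → (Q ↔ ¬V) = T → F = F
(U → (Q ↔ ¬V)) ↔ R = F ↔ F = T
((U → (Q ↔ ¬V)) ↔ R) ∧ P = T ∧ T = T
So S2 is true.

S3: Parsed as (¬V ∧ (S ⊕ ¬R)) ∨ Q

¬V = ¬T = F
¬R = ¬F = T
S ⊕ ¬R = T ⊕ T = F
¬V ∧ (S ⊕ ¬R) = F ∧ F = F
(¬V ∧ (S ⊕ ¬R)) ∨ Q = F ∨ T = T
So S3 is true.

True statements: 2.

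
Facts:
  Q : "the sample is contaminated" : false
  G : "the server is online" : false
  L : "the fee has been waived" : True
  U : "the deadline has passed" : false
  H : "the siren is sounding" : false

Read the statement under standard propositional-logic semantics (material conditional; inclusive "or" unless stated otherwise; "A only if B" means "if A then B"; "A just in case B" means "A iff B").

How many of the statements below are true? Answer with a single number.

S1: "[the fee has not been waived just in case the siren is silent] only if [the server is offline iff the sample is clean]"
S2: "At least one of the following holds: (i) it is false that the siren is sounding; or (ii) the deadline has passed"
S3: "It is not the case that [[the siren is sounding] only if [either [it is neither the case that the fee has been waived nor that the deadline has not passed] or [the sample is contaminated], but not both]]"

2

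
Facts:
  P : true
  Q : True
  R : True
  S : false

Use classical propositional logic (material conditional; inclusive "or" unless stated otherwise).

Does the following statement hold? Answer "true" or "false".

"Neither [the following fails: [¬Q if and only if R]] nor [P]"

In symbols: not (not Q iff R) nor P

not Q = not True = False
not Q iff R = False iff True = False
not (not Q iff R) = not False = True
not (not Q iff R) nor P = True nor True = False

false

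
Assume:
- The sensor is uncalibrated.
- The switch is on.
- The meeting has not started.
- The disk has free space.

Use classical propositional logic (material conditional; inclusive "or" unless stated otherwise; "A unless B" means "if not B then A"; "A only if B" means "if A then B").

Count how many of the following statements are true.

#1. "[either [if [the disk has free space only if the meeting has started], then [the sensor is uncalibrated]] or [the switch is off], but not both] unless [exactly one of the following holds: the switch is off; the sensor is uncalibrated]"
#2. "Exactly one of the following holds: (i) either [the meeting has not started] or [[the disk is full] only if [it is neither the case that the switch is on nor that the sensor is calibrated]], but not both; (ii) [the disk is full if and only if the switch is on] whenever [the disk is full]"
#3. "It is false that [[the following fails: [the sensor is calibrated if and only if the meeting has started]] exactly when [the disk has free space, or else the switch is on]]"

Let P = "the disk is full" (F), Q = "the meeting has started" (F), G = "the sensor is calibrated" (F), D = "the switch is on" (T).

#1: This is (((~P -> Q) -> ~G) xor ~D) | (~D xor ~G).

~P = ~F = T
~P -> Q = T -> F = F
~G = ~F = T
(~P -> Q) -> ~G = F -> T = T
~D = ~T = F
((~P -> Q) -> ~G) xor ~D = T xor F = T
~D = ~T = F
~G = ~F = T
~D xor ~G = F xor T = T
(((~P -> Q) -> ~G) xor ~D) | (~D xor ~G) = T | T = T
Hence #1 is true.

#2: Parsed as (~Q xor (P -> (D nor G))) xor (P -> (P <-> D))

~Q = ~F = T
D nor G = T nor F = F
P -> (D nor G) = F -> F = T
~Q xor (P -> (D nor G)) = T xor T = F
P <-> D = F <-> T = F
P -> (P <-> D) = F -> F = T
(~Q xor (P -> (D nor G))) xor (P -> (P <-> D)) = F xor T = T
Hence #2 is true.

#3: This is ~(~(G <-> Q) <-> (~P | D)).

G <-> Q = F <-> F = T
~(G <-> Q) = ~T = F
~P = ~F = T
~P | D = T | T = T
~(G <-> Q) <-> (~P | D) = F <-> T = F
~(~(G <-> Q) <-> (~P | D)) = ~F = T
Thus #3 is true.

3 of the 3 statements are true (#1, #2, #3).

3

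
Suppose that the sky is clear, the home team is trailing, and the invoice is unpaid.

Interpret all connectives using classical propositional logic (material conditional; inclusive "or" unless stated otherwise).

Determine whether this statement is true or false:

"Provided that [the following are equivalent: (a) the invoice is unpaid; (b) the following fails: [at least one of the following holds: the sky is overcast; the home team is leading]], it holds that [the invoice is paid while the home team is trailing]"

False.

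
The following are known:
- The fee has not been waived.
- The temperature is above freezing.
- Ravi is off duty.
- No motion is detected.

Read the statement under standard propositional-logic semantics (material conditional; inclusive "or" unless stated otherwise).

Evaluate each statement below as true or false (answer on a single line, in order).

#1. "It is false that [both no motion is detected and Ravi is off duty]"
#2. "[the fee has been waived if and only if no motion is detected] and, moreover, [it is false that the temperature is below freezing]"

#1 False, #2 False

Let S = "motion is detected" (F), R = "Ravi is on call" (F), P = "the fee has been waived" (F), Q = "the temperature is below freezing" (F).

#1: This is ¬(¬S ∧ ¬R).

¬S = ¬F = T
¬R = ¬F = T
¬S ∧ ¬R = T ∧ T = T
¬(¬S ∧ ¬R) = ¬T = F
So #1 is false.

#2: In symbols: (P ↔ ¬S) ∧ ¬Q

¬S = ¬F = T
P ↔ ¬S = F ↔ T = F
¬Q = ¬F = T
(P ↔ ¬S) ∧ ¬Q = F ∧ T = F
Thus #2 is false.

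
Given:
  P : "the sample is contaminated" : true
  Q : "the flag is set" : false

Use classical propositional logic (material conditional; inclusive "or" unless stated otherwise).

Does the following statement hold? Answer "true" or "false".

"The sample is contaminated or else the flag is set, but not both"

True.

Formalization: P xor Q

P xor Q = True xor False = True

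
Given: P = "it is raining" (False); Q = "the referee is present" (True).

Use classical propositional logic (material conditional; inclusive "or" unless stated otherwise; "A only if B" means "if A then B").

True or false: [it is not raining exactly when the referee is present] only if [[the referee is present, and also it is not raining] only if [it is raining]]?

The statement is false.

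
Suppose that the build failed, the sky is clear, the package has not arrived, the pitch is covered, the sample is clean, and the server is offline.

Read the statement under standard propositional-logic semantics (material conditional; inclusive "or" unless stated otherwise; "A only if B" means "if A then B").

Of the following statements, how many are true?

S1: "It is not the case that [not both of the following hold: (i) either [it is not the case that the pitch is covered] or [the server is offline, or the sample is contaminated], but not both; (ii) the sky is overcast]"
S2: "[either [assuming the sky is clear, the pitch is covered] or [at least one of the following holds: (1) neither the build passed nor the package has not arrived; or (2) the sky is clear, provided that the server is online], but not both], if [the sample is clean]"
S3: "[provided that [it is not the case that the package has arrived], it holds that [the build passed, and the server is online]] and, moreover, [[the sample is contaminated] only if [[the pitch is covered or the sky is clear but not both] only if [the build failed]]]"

0

Let H = "the pitch is covered" (T), S = "the server is online" (F), V = "the sample is contaminated" (F), L = "the sky is overcast" (F), P = "the build passed" (F), K = "the package has arrived" (F).

S1: In symbols: ~((~H xor (~S | V)) nand L)

~H = ~T = F
~S = ~F = T
~S | V = T | F = T
~H xor (~S | V) = F xor T = T
(~H xor (~S | V)) nand L = T nand F = T
~((~H xor (~S | V)) nand L) = ~T = F
So S1 is false.

S2: Formalization: ~V -> ((~L -> H) xor ((P nor ~K) | (S -> ~L)))

~V = ~F = T
~L = ~F = T
~L -> H = T -> T = T
~K = ~F = T
P nor ~K = F nor T = F
~L = ~F = T
S -> ~L = F -> T = T
(P nor ~K) | (S -> ~L) = F | T = T
(~L -> H) xor ((P nor ~K) | (S -> ~L)) = T xor T = F
~V -> ((~L -> H) xor ((P nor ~K) | (S -> ~L))) = T -> F = F
Thus S2 is false.

S3: This is (~K -> (P & S)) & (V -> ((H xor ~L) -> ~P)).

~K = ~F = T
P & S = F & F = F
~K -> (P & S) = T -> F = F
~L = ~F = T
H xor ~L = T xor T = F
~P = ~F = T
(H xor ~L) -> ~P = F -> T = T
V -> ((H xor ~L) -> ~P) = F -> T = T
(~K -> (P & S)) & (V -> ((H xor ~L) -> ~P)) = F & T = F
Thus S3 is false.

True statements: 0 (none).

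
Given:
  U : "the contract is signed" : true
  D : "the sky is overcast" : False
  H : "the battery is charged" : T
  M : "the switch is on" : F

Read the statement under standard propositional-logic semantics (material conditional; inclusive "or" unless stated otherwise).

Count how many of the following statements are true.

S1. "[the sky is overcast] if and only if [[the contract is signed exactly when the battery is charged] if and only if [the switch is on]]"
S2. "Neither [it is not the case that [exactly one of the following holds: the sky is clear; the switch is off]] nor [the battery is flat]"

S1: In symbols: D <-> ((U <-> H) <-> M)

U <-> H = T <-> T = T
(U <-> H) <-> M = T <-> F = F
D <-> ((U <-> H) <-> M) = F <-> F = T
Hence S1 is true.

S2: Parsed as ~(~D xor ~M) nor ~H

~D = ~F = T
~M = ~F = T
~D xor ~M = T xor T = F
~(~D xor ~M) = ~F = T
~H = ~T = F
~(~D xor ~M) nor ~H = T nor F = F
Hence S2 is false.

Count: 1.

1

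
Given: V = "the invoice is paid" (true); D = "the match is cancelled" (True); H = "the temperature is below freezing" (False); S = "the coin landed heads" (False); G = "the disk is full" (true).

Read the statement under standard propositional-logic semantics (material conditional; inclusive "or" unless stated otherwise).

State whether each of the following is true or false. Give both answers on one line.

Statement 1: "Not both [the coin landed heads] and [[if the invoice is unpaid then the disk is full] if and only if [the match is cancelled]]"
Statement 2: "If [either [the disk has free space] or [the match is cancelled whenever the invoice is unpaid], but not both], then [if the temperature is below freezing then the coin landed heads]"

Statement 1 True, Statement 2 True

Statement 1: Parsed as S ↑ ((¬V → G) ↔ D)

¬V = ¬T = F
¬V → G = F → T = T
(¬V → G) ↔ D = T ↔ T = T
S ↑ ((¬V → G) ↔ D) = F ↑ T = T
Hence Statement 1 is true.

Statement 2: Parsed as (¬G ⊕ (¬V → D)) → (H → S)

¬G = ¬T = F
¬V = ¬T = F
¬V → D = F → T = T
¬G ⊕ (¬V → D) = F ⊕ T = T
H → S = F → F = T
(¬G ⊕ (¬V → D)) → (H → S) = T → T = T
Thus Statement 2 is true.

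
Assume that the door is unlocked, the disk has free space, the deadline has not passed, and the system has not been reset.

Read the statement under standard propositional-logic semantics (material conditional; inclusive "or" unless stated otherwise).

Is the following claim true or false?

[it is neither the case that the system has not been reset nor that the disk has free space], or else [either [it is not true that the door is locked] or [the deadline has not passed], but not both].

The statement is false.

Let S = "the system has been reset" (F), Q = "the disk is full" (F), P = "the door is locked" (F), R = "the deadline has passed" (F).
This is (~S nor ~Q) | (~P xor ~R).

~S = ~F = T
~Q = ~F = T
~S nor ~Q = T nor T = F
~P = ~F = T
~R = ~F = T
~P xor ~R = T xor T = F
(~S nor ~Q) | (~P xor ~R) = F | F = F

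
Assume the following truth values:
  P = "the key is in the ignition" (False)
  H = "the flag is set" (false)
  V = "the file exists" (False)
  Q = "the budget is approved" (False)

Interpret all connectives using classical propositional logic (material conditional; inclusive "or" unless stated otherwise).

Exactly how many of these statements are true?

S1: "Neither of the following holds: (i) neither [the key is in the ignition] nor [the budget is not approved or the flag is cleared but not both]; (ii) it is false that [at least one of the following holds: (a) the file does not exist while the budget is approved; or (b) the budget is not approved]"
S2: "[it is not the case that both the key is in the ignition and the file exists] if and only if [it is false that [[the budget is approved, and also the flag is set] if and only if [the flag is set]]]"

0

S1: Formalization: (P ↓ (¬Q ⊕ ¬H)) ↓ ¬((¬V ∧ Q) ∨ ¬Q)

¬Q = ¬F = T
¬H = ¬F = T
¬Q ⊕ ¬H = T ⊕ T = F
P ↓ (¬Q ⊕ ¬H) = F ↓ F = T
¬V = ¬F = T
¬V ∧ Q = T ∧ F = F
¬Q = ¬F = T
(¬V ∧ Q) ∨ ¬Q = F ∨ T = T
¬((¬V ∧ Q) ∨ ¬Q) = ¬T = F
(P ↓ (¬Q ⊕ ¬H)) ↓ ¬((¬V ∧ Q) ∨ ¬Q) = T ↓ F = F
Hence S1 is false.

S2: In symbols: (P ↑ V) ↔ ¬((Q ∧ H) ↔ H)

P ↑ V = F ↑ F = T
Q ∧ H = F ∧ F = F
(Q ∧ H) ↔ H = F ↔ F = T
¬((Q ∧ H) ↔ H) = ¬T = F
(P ↑ V) ↔ ¬((Q ∧ H) ↔ H) = T ↔ F = F
So S2 is false.

Count: 0.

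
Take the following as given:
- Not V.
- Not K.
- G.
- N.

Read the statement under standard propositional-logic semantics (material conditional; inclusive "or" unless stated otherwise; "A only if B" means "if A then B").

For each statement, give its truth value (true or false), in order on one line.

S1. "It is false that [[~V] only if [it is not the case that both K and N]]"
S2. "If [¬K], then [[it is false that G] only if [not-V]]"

S1: Parsed as not (not V -> (K nand N))

not V = not False = True
K nand N = False nand True = True
not V -> (K nand N) = True -> True = True
not (not V -> (K nand N)) = not True = False
Hence S1 is false.

S2: Parsed as not K -> (not G -> not V)

not K = not False = True
not G = not True = False
not V = not False = True
not G -> not V = False -> True = True
not K -> (not G -> not V) = True -> True = True
So S2 is true.

S1 False / S2 True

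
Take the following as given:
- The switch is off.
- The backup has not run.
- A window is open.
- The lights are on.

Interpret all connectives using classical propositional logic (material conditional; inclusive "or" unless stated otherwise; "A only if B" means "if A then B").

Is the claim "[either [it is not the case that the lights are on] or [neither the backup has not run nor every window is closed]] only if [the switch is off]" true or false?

Let S = "the lights are on" (T), Q = "the backup has run" (F), R = "a window is open" (T), P = "the switch is on" (F).
Formalization: (¬S ∨ (¬Q ↓ ¬R)) → ¬P

¬S = ¬T = F
¬Q = ¬F = T
¬R = ¬T = F
¬Q ↓ ¬R = T ↓ F = F
¬S ∨ (¬Q ↓ ¬R) = F ∨ F = F
¬P = ¬F = T
(¬S ∨ (¬Q ↓ ¬R)) → ¬P = F → T = T

True.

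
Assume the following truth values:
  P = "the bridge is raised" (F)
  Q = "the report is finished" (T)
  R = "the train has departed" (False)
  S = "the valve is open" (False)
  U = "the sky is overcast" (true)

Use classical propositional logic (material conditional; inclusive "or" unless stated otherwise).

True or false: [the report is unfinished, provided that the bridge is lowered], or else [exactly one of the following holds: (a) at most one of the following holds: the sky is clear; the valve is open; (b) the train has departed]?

In symbols: (¬P → ¬Q) ∨ ((¬U ↑ S) ⊕ R)

¬P = ¬F = T
¬Q = ¬T = F
¬P → ¬Q = T → F = F
¬U = ¬T = F
¬U ↑ S = F ↑ F = T
(¬U ↑ S) ⊕ R = T ⊕ F = T
(¬P → ¬Q) ∨ ((¬U ↑ S) ⊕ R) = F ∨ T = T

The statement is true.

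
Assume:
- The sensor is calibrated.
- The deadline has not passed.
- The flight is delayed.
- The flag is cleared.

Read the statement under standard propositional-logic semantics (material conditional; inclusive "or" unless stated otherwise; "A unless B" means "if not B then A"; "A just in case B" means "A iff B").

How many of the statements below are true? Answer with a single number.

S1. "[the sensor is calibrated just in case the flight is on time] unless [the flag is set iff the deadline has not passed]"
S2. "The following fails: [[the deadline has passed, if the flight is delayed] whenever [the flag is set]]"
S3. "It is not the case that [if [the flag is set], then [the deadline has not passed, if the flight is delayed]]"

Let P = "the sensor is calibrated" (T), R = "the flight is delayed" (T), S = "the flag is set" (F), Q = "the deadline has passed" (F).

S1: In symbols: (P ↔ ¬R) ∨ (S ↔ ¬Q)

¬R = ¬T = F
P ↔ ¬R = T ↔ F = F
¬Q = ¬F = T
S ↔ ¬Q = F ↔ T = F
(P ↔ ¬R) ∨ (S ↔ ¬Q) = F ∨ F = F
Hence S1 is false.

S2: In symbols: ¬(S → (R → Q))

R → Q = T → F = F
S → (R → Q) = F → F = T
¬(S → (R → Q)) = ¬T = F
Thus S2 is false.

S3: Parsed as ¬(S → (R → ¬Q))

¬Q = ¬F = T
R → ¬Q = T → T = T
S → (R → ¬Q) = F → T = T
¬(S → (R → ¬Q)) = ¬T = F
Hence S3 is false.

True statements: 0 (none).

0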